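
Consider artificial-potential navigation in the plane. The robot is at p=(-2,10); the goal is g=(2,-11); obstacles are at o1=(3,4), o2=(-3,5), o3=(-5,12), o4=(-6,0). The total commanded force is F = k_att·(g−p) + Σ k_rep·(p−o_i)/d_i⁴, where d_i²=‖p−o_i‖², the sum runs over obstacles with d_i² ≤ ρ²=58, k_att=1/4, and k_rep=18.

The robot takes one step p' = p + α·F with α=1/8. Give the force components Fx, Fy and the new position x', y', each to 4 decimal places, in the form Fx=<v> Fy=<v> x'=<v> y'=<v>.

F_att = 1/4·(g−p) = 1/4·(4,-21) = (1.0000,-5.2500)
o1: d²=61 > ρ²=58 → inactive
o2: d²=26 ≤ ρ²=58; F_rep = 18·(1,5)/26² = (0.0266,0.1331)
o3: d²=13 ≤ ρ²=58; F_rep = 18·(3,-2)/13² = (0.3195,-0.2130)
o4: d²=116 > ρ²=58 → inactive
F = F_att + ΣF_rep = (1.3462,-5.3299)
p' = p + 1/8·F = (-1.8317,9.3338)

Fx=1.3462 Fy=-5.3299 x'=-1.8317 y'=9.3338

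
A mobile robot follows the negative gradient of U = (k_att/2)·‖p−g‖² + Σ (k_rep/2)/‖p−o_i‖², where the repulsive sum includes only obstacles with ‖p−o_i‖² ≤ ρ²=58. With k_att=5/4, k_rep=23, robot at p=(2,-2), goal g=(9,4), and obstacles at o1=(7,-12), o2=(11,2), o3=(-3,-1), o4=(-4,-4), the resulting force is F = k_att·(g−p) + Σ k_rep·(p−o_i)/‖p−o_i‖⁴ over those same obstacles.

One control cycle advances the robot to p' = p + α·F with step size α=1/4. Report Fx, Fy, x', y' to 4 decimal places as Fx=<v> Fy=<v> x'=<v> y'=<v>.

F_att = 5/4·(g−p) = 5/4·(7,6) = (8.7500,7.5000)
o1: d²=125 > ρ²=58 → inactive
o2: d²=97 > ρ²=58 → inactive
o3: d²=26 ≤ ρ²=58; F_rep = 23·(5,-1)/26² = (0.1701,-0.0340)
o4: d²=40 ≤ ρ²=58; F_rep = 23·(6,2)/40² = (0.0862,0.0288)
F = F_att + ΣF_rep = (9.0064,7.4947)
p' = p + 1/4·F = (4.2516,-0.1263)

Fx=9.0064 Fy=7.4947 x'=4.2516 y'=-0.1263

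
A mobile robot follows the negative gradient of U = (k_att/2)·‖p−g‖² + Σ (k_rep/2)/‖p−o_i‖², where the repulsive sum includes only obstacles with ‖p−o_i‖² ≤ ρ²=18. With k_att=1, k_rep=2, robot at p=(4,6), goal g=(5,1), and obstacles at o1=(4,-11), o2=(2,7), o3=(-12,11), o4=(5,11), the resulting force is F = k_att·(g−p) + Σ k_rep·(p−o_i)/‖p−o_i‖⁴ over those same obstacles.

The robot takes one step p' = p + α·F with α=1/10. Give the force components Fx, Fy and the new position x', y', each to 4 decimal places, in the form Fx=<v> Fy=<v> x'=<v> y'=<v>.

F_att = 1·(g−p) = 1·(1,-5) = (1.0000,-5.0000)
o1: d²=289 > ρ²=18 → inactive
o2: d²=5 ≤ ρ²=18; F_rep = 2·(2,-1)/5² = (0.1600,-0.0800)
o3: d²=281 > ρ²=18 → inactive
o4: d²=26 > ρ²=18 → inactive
F = F_att + ΣF_rep = (1.1600,-5.0800)
p' = p + 1/10·F = (4.1160,5.4920)

Fx=1.1600 Fy=-5.0800 x'=4.1160 y'=5.4920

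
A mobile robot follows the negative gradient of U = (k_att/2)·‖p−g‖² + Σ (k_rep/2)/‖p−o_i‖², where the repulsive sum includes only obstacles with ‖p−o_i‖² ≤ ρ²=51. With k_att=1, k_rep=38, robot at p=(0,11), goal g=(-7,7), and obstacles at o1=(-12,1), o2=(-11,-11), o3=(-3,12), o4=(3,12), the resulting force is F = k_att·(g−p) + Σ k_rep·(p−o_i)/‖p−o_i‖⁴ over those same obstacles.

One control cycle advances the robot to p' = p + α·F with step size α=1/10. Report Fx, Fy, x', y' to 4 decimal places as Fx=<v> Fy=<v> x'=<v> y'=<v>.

F_att = 1·(g−p) = 1·(-7,-4) = (-7.0000,-4.0000)
o1: d²=244 > ρ²=51 → inactive
o2: d²=605 > ρ²=51 → inactive
o3: d²=10 ≤ ρ²=51; F_rep = 38·(3,-1)/10² = (1.1400,-0.3800)
o4: d²=10 ≤ ρ²=51; F_rep = 38·(-3,-1)/10² = (-1.1400,-0.3800)
F = F_att + ΣF_rep = (-7.0000,-4.7600)
p' = p + 1/10·F = (-0.7000,10.5240)

Fx=-7.0000 Fy=-4.7600 x'=-0.7000 y'=10.5240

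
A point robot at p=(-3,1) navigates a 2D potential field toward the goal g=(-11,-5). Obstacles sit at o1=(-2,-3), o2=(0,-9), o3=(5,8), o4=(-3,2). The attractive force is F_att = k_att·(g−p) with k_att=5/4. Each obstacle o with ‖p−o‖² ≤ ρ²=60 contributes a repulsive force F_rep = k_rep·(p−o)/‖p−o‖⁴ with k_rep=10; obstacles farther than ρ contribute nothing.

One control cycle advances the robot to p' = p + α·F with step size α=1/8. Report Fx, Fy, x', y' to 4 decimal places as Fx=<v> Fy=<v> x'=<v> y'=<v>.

Fx=-10.0346 Fy=-17.3616 x'=-4.2543 y'=-1.1702

F_att = 5/4·(g−p) = 5/4·(-8,-6) = (-10.0000,-7.5000)
o1: d²=17 ≤ ρ²=60; F_rep = 10·(-1,4)/17² = (-0.0346,0.1384)
o2: d²=109 > ρ²=60 → inactive
o3: d²=113 > ρ²=60 → inactive
o4: d²=1 ≤ ρ²=60; F_rep = 10·(0,-1)/1² = (0.0000,-10.0000)
F = F_att + ΣF_rep = (-10.0346,-17.3616)
p' = p + 1/8·F = (-4.2543,-1.1702)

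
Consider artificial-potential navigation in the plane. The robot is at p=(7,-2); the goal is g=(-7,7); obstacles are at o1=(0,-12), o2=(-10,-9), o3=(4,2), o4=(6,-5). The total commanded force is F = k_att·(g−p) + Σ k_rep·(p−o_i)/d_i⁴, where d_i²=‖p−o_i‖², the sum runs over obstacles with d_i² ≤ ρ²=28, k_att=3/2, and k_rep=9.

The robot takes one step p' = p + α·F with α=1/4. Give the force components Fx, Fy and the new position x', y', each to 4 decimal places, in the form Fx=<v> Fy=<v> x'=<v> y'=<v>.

Fx=-20.8668 Fy=13.7124 x'=1.7833 y'=1.4281

F_att = 3/2·(g−p) = 3/2·(-14,9) = (-21.0000,13.5000)
o1: d²=149 > ρ²=28 → inactive
o2: d²=338 > ρ²=28 → inactive
o3: d²=25 ≤ ρ²=28; F_rep = 9·(3,-4)/25² = (0.0432,-0.0576)
o4: d²=10 ≤ ρ²=28; F_rep = 9·(1,3)/10² = (0.0900,0.2700)
F = F_att + ΣF_rep = (-20.8668,13.7124)
p' = p + 1/4·F = (1.7833,1.4281)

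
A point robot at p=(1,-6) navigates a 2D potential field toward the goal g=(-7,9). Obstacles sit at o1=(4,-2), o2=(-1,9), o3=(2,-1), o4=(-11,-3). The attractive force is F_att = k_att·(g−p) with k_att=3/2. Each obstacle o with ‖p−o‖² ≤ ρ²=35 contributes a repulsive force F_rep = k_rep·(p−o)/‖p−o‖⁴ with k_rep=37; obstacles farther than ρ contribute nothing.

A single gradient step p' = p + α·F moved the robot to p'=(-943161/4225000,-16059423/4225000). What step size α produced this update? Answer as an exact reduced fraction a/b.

α = 1/10

F_att = 3/2·(g−p) = 3/2·(-8,15) = (-12.0000,22.5000)
o1: d²=25 ≤ ρ²=35; F_rep = 37·(-3,-4)/25² = (-0.1776,-0.2368)
o2: d²=229 > ρ²=35 → inactive
o3: d²=26 ≤ ρ²=35; F_rep = 37·(-1,-5)/26² = (-0.0547,-0.2737)
o4: d²=153 > ρ²=35 → inactive
F = F_att + ΣF_rep = (-12.2323,21.9895)
Δp = p'−p = (-1.2232,2.1990); α = Δx/Fx = (-5168161/4225000) / (-5168161/422500) = 1/10
check: Δy/Fy = (9290577/4225000) / (9290577/422500) = 1/10 ✓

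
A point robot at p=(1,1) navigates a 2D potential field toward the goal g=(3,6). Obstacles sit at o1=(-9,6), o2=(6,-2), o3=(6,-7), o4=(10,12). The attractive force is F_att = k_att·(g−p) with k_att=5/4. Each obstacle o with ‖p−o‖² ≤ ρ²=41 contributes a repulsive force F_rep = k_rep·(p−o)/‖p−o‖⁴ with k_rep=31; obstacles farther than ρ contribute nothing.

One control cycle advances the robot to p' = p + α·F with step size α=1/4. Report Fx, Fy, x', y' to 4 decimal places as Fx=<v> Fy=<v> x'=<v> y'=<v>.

F_att = 5/4·(g−p) = 5/4·(2,5) = (2.5000,6.2500)
o1: d²=125 > ρ²=41 → inactive
o2: d²=34 ≤ ρ²=41; F_rep = 31·(-5,3)/34² = (-0.1341,0.0804)
o3: d²=89 > ρ²=41 → inactive
o4: d²=202 > ρ²=41 → inactive
F = F_att + ΣF_rep = (2.3659,6.3304)
p' = p + 1/4·F = (1.5915,2.5826)

Fx=2.3659 Fy=6.3304 x'=1.5915 y'=2.5826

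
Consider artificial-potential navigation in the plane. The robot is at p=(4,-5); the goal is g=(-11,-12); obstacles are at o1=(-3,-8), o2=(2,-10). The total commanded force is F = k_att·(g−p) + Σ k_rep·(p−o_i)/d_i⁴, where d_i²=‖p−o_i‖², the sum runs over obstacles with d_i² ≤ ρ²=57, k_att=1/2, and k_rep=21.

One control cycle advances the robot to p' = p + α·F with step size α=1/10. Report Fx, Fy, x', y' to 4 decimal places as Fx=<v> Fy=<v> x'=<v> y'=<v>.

Fx=-7.4501 Fy=-3.3751 x'=3.2550 y'=-5.3375

F_att = 1/2·(g−p) = 1/2·(-15,-7) = (-7.5000,-3.5000)
o1: d²=58 > ρ²=57 → inactive
o2: d²=29 ≤ ρ²=57; F_rep = 21·(2,5)/29² = (0.0499,0.1249)
F = F_att + ΣF_rep = (-7.4501,-3.3751)
p' = p + 1/10·F = (3.2550,-5.3375)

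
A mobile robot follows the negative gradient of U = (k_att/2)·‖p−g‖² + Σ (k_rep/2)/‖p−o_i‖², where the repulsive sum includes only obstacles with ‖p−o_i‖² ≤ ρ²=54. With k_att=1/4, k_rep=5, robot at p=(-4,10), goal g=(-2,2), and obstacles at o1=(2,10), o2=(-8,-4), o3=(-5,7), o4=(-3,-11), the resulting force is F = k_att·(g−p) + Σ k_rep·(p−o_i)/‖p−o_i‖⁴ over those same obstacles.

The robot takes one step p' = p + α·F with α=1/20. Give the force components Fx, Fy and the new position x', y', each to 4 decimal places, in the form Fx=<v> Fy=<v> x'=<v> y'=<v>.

Fx=0.5269 Fy=-1.8500 x'=-3.9737 y'=9.9075

F_att = 1/4·(g−p) = 1/4·(2,-8) = (0.5000,-2.0000)
o1: d²=36 ≤ ρ²=54; F_rep = 5·(-6,0)/36² = (-0.0231,0.0000)
o2: d²=212 > ρ²=54 → inactive
o3: d²=10 ≤ ρ²=54; F_rep = 5·(1,3)/10² = (0.0500,0.1500)
o4: d²=442 > ρ²=54 → inactive
F = F_att + ΣF_rep = (0.5269,-1.8500)
p' = p + 1/20·F = (-3.9737,9.9075)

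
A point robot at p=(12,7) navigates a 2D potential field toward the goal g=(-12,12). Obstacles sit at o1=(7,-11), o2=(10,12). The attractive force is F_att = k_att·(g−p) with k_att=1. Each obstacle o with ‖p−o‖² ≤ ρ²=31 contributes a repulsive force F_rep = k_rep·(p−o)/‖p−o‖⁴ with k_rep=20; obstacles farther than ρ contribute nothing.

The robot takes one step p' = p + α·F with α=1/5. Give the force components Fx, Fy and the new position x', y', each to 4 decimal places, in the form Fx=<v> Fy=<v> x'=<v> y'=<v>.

F_att = 1·(g−p) = 1·(-24,5) = (-24.0000,5.0000)
o1: d²=349 > ρ²=31 → inactive
o2: d²=29 ≤ ρ²=31; F_rep = 20·(2,-5)/29² = (0.0476,-0.1189)
F = F_att + ΣF_rep = (-23.9524,4.8811)
p' = p + 1/5·F = (7.2095,7.9762)

Fx=-23.9524 Fy=4.8811 x'=7.2095 y'=7.9762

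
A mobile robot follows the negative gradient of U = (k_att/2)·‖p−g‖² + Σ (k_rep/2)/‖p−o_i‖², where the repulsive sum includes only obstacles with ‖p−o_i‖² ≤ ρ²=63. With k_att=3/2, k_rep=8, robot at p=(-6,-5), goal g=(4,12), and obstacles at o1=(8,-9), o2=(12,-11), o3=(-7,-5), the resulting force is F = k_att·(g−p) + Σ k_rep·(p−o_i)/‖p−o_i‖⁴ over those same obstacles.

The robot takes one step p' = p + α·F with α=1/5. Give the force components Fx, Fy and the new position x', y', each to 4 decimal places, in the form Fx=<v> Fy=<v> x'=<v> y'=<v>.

Fx=23.0000 Fy=25.5000 x'=-1.4000 y'=0.1000

F_att = 3/2·(g−p) = 3/2·(10,17) = (15.0000,25.5000)
o1: d²=212 > ρ²=63 → inactive
o2: d²=360 > ρ²=63 → inactive
o3: d²=1 ≤ ρ²=63; F_rep = 8·(1,0)/1² = (8.0000,0.0000)
F = F_att + ΣF_rep = (23.0000,25.5000)
p' = p + 1/5·F = (-1.4000,0.1000)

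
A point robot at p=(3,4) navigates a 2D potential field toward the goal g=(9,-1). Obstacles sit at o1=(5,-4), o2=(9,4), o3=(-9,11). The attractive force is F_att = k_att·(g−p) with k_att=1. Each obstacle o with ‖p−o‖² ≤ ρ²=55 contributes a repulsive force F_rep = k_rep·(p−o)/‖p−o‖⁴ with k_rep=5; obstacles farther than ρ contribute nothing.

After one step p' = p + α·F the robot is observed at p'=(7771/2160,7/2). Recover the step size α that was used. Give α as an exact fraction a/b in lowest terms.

α = 1/10

F_att = 1·(g−p) = 1·(6,-5) = (6.0000,-5.0000)
o1: d²=68 > ρ²=55 → inactive
o2: d²=36 ≤ ρ²=55; F_rep = 5·(-6,0)/36² = (-0.0231,0.0000)
o3: d²=193 > ρ²=55 → inactive
F = F_att + ΣF_rep = (5.9769,-5.0000)
Δp = p'−p = (0.5977,-0.5000); α = Δx/Fx = (1291/2160) / (1291/216) = 1/10
check: Δy/Fy = (-1/2) / (-5) = 1/10 ✓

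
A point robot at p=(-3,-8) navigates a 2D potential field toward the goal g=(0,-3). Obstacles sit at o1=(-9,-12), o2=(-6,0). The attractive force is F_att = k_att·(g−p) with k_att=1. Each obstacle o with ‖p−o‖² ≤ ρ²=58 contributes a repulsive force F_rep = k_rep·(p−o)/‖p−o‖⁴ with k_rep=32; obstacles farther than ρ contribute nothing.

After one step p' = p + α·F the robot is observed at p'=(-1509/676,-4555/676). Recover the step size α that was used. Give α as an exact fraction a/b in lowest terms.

F_att = 1·(g−p) = 1·(3,5) = (3.0000,5.0000)
o1: d²=52 ≤ ρ²=58; F_rep = 32·(6,4)/52² = (0.0710,0.0473)
o2: d²=73 > ρ²=58 → inactive
F = F_att + ΣF_rep = (3.0710,5.0473)
Δp = p'−p = (0.7678,1.2618); α = Δx/Fx = (519/676) / (519/169) = 1/4
check: Δy/Fy = (853/676) / (853/169) = 1/4 ✓

α = 1/4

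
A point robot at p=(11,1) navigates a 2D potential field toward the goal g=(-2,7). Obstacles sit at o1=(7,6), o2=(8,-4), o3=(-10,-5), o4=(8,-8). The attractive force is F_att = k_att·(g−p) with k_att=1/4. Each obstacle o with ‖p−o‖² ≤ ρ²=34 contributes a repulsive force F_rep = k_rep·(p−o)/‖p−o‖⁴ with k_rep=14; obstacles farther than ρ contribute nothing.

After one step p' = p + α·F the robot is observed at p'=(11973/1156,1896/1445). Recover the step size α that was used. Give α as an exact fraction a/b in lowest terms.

α = 1/5

F_att = 1/4·(g−p) = 1/4·(-13,6) = (-3.2500,1.5000)
o1: d²=41 > ρ²=34 → inactive
o2: d²=34 ≤ ρ²=34; F_rep = 14·(3,5)/34² = (0.0363,0.0606)
o3: d²=477 > ρ²=34 → inactive
o4: d²=90 > ρ²=34 → inactive
F = F_att + ΣF_rep = (-3.2137,1.5606)
Δp = p'−p = (-0.6427,0.3121); α = Δx/Fx = (-743/1156) / (-3715/1156) = 1/5
check: Δy/Fy = (451/1445) / (451/289) = 1/5 ✓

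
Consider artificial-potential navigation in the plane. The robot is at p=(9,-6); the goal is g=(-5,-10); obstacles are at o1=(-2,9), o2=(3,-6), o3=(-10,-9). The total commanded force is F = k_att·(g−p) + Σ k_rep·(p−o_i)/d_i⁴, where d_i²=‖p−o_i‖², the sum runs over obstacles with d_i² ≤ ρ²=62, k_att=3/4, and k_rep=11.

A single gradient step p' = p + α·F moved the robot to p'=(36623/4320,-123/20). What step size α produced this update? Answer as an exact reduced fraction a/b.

F_att = 3/4·(g−p) = 3/4·(-14,-4) = (-10.5000,-3.0000)
o1: d²=346 > ρ²=62 → inactive
o2: d²=36 ≤ ρ²=62; F_rep = 11·(6,0)/36² = (0.0509,0.0000)
o3: d²=370 > ρ²=62 → inactive
F = F_att + ΣF_rep = (-10.4491,-3.0000)
Δp = p'−p = (-0.5225,-0.1500); α = Δx/Fx = (-2257/4320) / (-2257/216) = 1/20
check: Δy/Fy = (-3/20) / (-3) = 1/20 ✓

α = 1/20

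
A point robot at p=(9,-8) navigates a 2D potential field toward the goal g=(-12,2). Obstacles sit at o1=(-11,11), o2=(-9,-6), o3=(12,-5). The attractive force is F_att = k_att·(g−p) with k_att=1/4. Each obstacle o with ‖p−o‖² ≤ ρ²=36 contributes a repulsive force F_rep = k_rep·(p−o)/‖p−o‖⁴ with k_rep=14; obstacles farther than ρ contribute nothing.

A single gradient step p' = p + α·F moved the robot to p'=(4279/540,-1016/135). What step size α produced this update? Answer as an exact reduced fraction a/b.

α = 1/5

F_att = 1/4·(g−p) = 1/4·(-21,10) = (-5.2500,2.5000)
o1: d²=761 > ρ²=36 → inactive
o2: d²=328 > ρ²=36 → inactive
o3: d²=18 ≤ ρ²=36; F_rep = 14·(-3,-3)/18² = (-0.1296,-0.1296)
F = F_att + ΣF_rep = (-5.3796,2.3704)
Δp = p'−p = (-1.0759,0.4741); α = Δx/Fx = (-581/540) / (-581/108) = 1/5
check: Δy/Fy = (64/135) / (64/27) = 1/5 ✓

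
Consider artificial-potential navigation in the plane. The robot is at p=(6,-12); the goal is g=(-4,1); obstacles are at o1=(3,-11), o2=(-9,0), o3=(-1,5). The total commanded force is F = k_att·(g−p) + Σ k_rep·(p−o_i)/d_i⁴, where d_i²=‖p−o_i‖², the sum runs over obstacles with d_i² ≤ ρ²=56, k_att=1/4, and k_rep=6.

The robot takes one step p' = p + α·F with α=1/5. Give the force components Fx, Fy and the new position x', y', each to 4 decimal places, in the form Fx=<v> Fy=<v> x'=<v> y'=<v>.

Fx=-2.3200 Fy=3.1900 x'=5.5360 y'=-11.3620

F_att = 1/4·(g−p) = 1/4·(-10,13) = (-2.5000,3.2500)
o1: d²=10 ≤ ρ²=56; F_rep = 6·(3,-1)/10² = (0.1800,-0.0600)
o2: d²=369 > ρ²=56 → inactive
o3: d²=338 > ρ²=56 → inactive
F = F_att + ΣF_rep = (-2.3200,3.1900)
p' = p + 1/5·F = (5.5360,-11.3620)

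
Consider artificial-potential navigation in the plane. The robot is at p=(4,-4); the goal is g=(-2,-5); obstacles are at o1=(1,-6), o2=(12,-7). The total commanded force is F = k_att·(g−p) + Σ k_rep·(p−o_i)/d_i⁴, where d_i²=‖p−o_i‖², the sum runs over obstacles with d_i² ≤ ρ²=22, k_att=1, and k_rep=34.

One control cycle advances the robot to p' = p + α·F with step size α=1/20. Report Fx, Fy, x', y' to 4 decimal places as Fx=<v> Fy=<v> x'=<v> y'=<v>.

F_att = 1·(g−p) = 1·(-6,-1) = (-6.0000,-1.0000)
o1: d²=13 ≤ ρ²=22; F_rep = 34·(3,2)/13² = (0.6036,0.4024)
o2: d²=73 > ρ²=22 → inactive
F = F_att + ΣF_rep = (-5.3964,-0.5976)
p' = p + 1/20·F = (3.7302,-4.0299)

Fx=-5.3964 Fy=-0.5976 x'=3.7302 y'=-4.0299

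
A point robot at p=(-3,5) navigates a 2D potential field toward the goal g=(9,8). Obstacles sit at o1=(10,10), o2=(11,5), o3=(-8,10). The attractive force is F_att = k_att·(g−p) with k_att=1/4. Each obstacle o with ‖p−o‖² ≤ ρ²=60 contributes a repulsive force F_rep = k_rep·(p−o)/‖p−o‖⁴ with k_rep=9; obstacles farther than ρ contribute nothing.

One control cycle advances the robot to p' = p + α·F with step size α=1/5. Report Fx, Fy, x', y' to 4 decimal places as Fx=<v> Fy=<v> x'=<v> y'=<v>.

Fx=3.0180 Fy=0.7320 x'=-2.3964 y'=5.1464

F_att = 1/4·(g−p) = 1/4·(12,3) = (3.0000,0.7500)
o1: d²=194 > ρ²=60 → inactive
o2: d²=196 > ρ²=60 → inactive
o3: d²=50 ≤ ρ²=60; F_rep = 9·(5,-5)/50² = (0.0180,-0.0180)
F = F_att + ΣF_rep = (3.0180,0.7320)
p' = p + 1/5·F = (-2.3964,5.1464)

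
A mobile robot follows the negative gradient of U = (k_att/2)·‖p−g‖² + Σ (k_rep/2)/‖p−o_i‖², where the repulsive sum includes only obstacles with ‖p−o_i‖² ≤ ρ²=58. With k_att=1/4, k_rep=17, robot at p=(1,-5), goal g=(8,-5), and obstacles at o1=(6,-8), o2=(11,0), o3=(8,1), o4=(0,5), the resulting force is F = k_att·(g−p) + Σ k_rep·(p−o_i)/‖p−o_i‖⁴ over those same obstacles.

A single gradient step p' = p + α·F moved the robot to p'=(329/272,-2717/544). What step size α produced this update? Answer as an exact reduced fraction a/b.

α = 1/8

F_att = 1/4·(g−p) = 1/4·(7,0) = (1.7500,0.0000)
o1: d²=34 ≤ ρ²=58; F_rep = 17·(-5,3)/34² = (-0.0735,0.0441)
o2: d²=125 > ρ²=58 → inactive
o3: d²=85 > ρ²=58 → inactive
o4: d²=101 > ρ²=58 → inactive
F = F_att + ΣF_rep = (1.6765,0.0441)
Δp = p'−p = (0.2096,0.0055); α = Δx/Fx = (57/272) / (57/34) = 1/8
check: Δy/Fy = (3/544) / (3/68) = 1/8 ✓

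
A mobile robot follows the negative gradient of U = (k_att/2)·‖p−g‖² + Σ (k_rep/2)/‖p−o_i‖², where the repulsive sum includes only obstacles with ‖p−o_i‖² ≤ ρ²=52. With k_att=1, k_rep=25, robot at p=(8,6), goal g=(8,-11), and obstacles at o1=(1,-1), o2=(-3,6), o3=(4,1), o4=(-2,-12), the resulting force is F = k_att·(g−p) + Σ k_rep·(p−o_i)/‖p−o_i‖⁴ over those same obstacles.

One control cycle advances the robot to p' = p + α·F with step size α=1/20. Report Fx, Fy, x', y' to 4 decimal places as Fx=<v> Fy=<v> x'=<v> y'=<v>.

Fx=0.0595 Fy=-16.9256 x'=8.0030 y'=5.1537

F_att = 1·(g−p) = 1·(0,-17) = (0.0000,-17.0000)
o1: d²=98 > ρ²=52 → inactive
o2: d²=121 > ρ²=52 → inactive
o3: d²=41 ≤ ρ²=52; F_rep = 25·(4,5)/41² = (0.0595,0.0744)
o4: d²=424 > ρ²=52 → inactive
F = F_att + ΣF_rep = (0.0595,-16.9256)
p' = p + 1/20·F = (8.0030,5.1537)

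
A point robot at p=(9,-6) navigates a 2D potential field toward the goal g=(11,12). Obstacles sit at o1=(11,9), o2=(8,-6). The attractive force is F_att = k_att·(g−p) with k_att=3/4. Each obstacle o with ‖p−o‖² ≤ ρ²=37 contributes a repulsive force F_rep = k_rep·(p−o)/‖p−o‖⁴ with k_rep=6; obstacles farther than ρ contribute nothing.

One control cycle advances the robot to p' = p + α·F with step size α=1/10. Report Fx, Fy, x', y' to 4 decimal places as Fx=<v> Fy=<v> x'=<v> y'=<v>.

F_att = 3/4·(g−p) = 3/4·(2,18) = (1.5000,13.5000)
o1: d²=229 > ρ²=37 → inactive
o2: d²=1 ≤ ρ²=37; F_rep = 6·(1,0)/1² = (6.0000,0.0000)
F = F_att + ΣF_rep = (7.5000,13.5000)
p' = p + 1/10·F = (9.7500,-4.6500)

Fx=7.5000 Fy=13.5000 x'=9.7500 y'=-4.6500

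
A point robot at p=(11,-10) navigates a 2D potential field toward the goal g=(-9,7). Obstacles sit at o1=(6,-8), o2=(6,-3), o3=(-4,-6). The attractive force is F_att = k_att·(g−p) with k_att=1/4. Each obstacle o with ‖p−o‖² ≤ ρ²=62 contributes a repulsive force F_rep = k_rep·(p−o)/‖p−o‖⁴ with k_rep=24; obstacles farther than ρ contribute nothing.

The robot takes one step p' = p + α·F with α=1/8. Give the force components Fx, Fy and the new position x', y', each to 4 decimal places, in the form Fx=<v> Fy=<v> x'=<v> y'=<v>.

Fx=-4.8573 Fy=4.1929 x'=10.3928 y'=-9.4759

F_att = 1/4·(g−p) = 1/4·(-20,17) = (-5.0000,4.2500)
o1: d²=29 ≤ ρ²=62; F_rep = 24·(5,-2)/29² = (0.1427,-0.0571)
o2: d²=74 > ρ²=62 → inactive
o3: d²=241 > ρ²=62 → inactive
F = F_att + ΣF_rep = (-4.8573,4.1929)
p' = p + 1/8·F = (10.3928,-9.4759)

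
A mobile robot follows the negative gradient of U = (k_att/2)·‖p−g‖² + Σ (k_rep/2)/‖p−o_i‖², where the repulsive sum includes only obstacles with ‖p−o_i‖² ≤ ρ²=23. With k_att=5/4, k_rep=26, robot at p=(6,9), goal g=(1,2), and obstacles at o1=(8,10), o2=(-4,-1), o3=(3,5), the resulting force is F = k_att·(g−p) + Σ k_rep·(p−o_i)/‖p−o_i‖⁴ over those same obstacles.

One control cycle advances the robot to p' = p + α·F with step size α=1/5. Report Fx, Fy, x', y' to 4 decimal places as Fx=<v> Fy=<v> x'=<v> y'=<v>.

Fx=-8.3300 Fy=-9.7900 x'=4.3340 y'=7.0420

F_att = 5/4·(g−p) = 5/4·(-5,-7) = (-6.2500,-8.7500)
o1: d²=5 ≤ ρ²=23; F_rep = 26·(-2,-1)/5² = (-2.0800,-1.0400)
o2: d²=200 > ρ²=23 → inactive
o3: d²=25 > ρ²=23 → inactive
F = F_att + ΣF_rep = (-8.3300,-9.7900)
p' = p + 1/5·F = (4.3340,7.0420)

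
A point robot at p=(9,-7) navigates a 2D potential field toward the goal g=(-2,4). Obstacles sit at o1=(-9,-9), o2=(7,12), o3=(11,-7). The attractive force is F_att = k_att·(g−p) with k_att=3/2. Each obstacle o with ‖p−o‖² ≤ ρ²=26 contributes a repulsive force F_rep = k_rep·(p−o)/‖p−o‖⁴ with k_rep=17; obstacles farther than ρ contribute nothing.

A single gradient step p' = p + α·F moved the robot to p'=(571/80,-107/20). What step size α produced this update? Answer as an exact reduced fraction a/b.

F_att = 3/2·(g−p) = 3/2·(-11,11) = (-16.5000,16.5000)
o1: d²=328 > ρ²=26 → inactive
o2: d²=365 > ρ²=26 → inactive
o3: d²=4 ≤ ρ²=26; F_rep = 17·(-2,0)/4² = (-2.1250,0.0000)
F = F_att + ΣF_rep = (-18.6250,16.5000)
Δp = p'−p = (-1.8625,1.6500); α = Δx/Fx = (-149/80) / (-149/8) = 1/10
check: Δy/Fy = (33/20) / (33/2) = 1/10 ✓

α = 1/10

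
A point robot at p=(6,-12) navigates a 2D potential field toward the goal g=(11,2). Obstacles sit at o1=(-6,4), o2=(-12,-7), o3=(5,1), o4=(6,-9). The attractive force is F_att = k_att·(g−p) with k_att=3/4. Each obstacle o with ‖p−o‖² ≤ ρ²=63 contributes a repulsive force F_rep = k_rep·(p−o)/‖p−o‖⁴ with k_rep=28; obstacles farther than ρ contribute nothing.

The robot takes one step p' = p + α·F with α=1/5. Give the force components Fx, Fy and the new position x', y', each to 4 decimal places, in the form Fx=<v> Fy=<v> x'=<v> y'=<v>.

F_att = 3/4·(g−p) = 3/4·(5,14) = (3.7500,10.5000)
o1: d²=400 > ρ²=63 → inactive
o2: d²=349 > ρ²=63 → inactive
o3: d²=170 > ρ²=63 → inactive
o4: d²=9 ≤ ρ²=63; F_rep = 28·(0,-3)/9² = (0.0000,-1.0370)
F = F_att + ΣF_rep = (3.7500,9.4630)
p' = p + 1/5·F = (6.7500,-10.1074)

Fx=3.7500 Fy=9.4630 x'=6.7500 y'=-10.1074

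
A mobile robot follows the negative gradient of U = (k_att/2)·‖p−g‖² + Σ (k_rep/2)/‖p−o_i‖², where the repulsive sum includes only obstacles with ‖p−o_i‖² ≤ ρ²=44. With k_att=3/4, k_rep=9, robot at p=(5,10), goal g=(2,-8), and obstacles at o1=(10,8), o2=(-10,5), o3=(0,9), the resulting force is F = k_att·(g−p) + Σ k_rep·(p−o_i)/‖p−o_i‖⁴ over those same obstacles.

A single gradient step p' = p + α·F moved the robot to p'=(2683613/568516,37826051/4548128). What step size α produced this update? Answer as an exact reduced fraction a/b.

F_att = 3/4·(g−p) = 3/4·(-3,-18) = (-2.2500,-13.5000)
o1: d²=29 ≤ ρ²=44; F_rep = 9·(-5,2)/29² = (-0.0535,0.0214)
o2: d²=250 > ρ²=44 → inactive
o3: d²=26 ≤ ρ²=44; F_rep = 9·(5,1)/26² = (0.0666,0.0133)
F = F_att + ΣF_rep = (-2.2369,-13.4653)
Δp = p'−p = (-0.2796,-1.6832); α = Δx/Fx = (-158967/568516) / (-317934/142129) = 1/8
check: Δy/Fy = (-7655229/4548128) / (-7655229/568516) = 1/8 ✓

α = 1/8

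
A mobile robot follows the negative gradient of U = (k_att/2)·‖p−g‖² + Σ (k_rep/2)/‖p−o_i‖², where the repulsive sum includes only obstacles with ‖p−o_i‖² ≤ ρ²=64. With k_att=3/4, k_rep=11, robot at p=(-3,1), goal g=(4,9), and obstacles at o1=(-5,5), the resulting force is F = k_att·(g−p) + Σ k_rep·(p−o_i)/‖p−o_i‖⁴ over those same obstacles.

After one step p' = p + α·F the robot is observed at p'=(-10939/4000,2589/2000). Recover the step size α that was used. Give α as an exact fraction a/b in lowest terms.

F_att = 3/4·(g−p) = 3/4·(7,8) = (5.2500,6.0000)
o1: d²=20 ≤ ρ²=64; F_rep = 11·(2,-4)/20² = (0.0550,-0.1100)
F = F_att + ΣF_rep = (5.3050,5.8900)
Δp = p'−p = (0.2652,0.2945); α = Δx/Fx = (1061/4000) / (1061/200) = 1/20
check: Δy/Fy = (589/2000) / (589/100) = 1/20 ✓

α = 1/20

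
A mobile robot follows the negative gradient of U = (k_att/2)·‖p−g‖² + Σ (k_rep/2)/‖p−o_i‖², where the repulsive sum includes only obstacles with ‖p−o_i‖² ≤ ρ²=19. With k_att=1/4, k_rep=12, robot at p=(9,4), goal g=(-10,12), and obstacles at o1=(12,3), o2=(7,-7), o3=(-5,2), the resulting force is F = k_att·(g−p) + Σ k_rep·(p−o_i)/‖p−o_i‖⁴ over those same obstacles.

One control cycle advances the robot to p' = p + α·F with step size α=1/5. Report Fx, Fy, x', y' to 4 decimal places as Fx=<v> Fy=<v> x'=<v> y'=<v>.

Fx=-5.1100 Fy=2.1200 x'=7.9780 y'=4.4240

F_att = 1/4·(g−p) = 1/4·(-19,8) = (-4.7500,2.0000)
o1: d²=10 ≤ ρ²=19; F_rep = 12·(-3,1)/10² = (-0.3600,0.1200)
o2: d²=125 > ρ²=19 → inactive
o3: d²=200 > ρ²=19 → inactive
F = F_att + ΣF_rep = (-5.1100,2.1200)
p' = p + 1/5·F = (7.9780,4.4240)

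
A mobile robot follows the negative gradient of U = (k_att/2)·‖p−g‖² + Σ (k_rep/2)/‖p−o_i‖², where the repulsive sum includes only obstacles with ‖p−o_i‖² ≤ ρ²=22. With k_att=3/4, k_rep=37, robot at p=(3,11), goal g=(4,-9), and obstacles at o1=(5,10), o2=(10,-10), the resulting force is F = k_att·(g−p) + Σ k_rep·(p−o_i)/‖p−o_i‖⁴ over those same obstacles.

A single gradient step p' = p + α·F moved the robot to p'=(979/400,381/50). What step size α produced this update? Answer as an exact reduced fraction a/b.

α = 1/4

F_att = 3/4·(g−p) = 3/4·(1,-20) = (0.7500,-15.0000)
o1: d²=5 ≤ ρ²=22; F_rep = 37·(-2,1)/5² = (-2.9600,1.4800)
o2: d²=490 > ρ²=22 → inactive
F = F_att + ΣF_rep = (-2.2100,-13.5200)
Δp = p'−p = (-0.5525,-3.3800); α = Δx/Fx = (-221/400) / (-221/100) = 1/4
check: Δy/Fy = (-169/50) / (-338/25) = 1/4 ✓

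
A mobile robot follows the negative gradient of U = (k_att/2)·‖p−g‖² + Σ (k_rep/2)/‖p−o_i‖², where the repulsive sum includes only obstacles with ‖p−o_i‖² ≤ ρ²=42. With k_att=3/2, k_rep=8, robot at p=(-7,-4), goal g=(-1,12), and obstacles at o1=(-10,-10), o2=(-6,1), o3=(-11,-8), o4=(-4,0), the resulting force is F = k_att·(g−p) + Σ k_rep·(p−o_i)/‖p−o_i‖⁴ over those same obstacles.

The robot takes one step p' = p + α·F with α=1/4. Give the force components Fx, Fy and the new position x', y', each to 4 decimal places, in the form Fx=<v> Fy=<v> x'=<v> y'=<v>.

Fx=8.9810 Fy=23.9209 x'=-4.7547 y'=1.9802

F_att = 3/2·(g−p) = 3/2·(6,16) = (9.0000,24.0000)
o1: d²=45 > ρ²=42 → inactive
o2: d²=26 ≤ ρ²=42; F_rep = 8·(-1,-5)/26² = (-0.0118,-0.0592)
o3: d²=32 ≤ ρ²=42; F_rep = 8·(4,4)/32² = (0.0312,0.0312)
o4: d²=25 ≤ ρ²=42; F_rep = 8·(-3,-4)/25² = (-0.0384,-0.0512)
F = F_att + ΣF_rep = (8.9810,23.9209)
p' = p + 1/4·F = (-4.7547,1.9802)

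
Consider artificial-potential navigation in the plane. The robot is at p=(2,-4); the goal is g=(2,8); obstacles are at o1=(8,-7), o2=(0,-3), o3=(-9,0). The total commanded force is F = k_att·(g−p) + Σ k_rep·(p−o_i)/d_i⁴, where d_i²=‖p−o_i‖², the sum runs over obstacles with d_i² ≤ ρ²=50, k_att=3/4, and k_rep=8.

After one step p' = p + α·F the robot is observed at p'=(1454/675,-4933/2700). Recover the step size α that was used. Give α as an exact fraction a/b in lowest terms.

F_att = 3/4·(g−p) = 3/4·(0,12) = (0.0000,9.0000)
o1: d²=45 ≤ ρ²=50; F_rep = 8·(-6,3)/45² = (-0.0237,0.0119)
o2: d²=5 ≤ ρ²=50; F_rep = 8·(2,-1)/5² = (0.6400,-0.3200)
o3: d²=137 > ρ²=50 → inactive
F = F_att + ΣF_rep = (0.6163,8.6919)
Δp = p'−p = (0.1541,2.1730); α = Δx/Fx = (104/675) / (416/675) = 1/4
check: Δy/Fy = (5867/2700) / (5867/675) = 1/4 ✓

α = 1/4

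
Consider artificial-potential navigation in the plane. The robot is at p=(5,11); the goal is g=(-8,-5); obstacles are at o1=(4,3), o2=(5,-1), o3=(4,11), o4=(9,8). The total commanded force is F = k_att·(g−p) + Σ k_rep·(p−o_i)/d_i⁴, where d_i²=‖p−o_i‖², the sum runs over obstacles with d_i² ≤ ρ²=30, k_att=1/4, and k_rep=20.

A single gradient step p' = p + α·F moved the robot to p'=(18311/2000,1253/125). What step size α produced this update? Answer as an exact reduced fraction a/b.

F_att = 1/4·(g−p) = 1/4·(-13,-16) = (-3.2500,-4.0000)
o1: d²=65 > ρ²=30 → inactive
o2: d²=144 > ρ²=30 → inactive
o3: d²=1 ≤ ρ²=30; F_rep = 20·(1,0)/1² = (20.0000,0.0000)
o4: d²=25 ≤ ρ²=30; F_rep = 20·(-4,3)/25² = (-0.1280,0.0960)
F = F_att + ΣF_rep = (16.6220,-3.9040)
Δp = p'−p = (4.1555,-0.9760); α = Δx/Fx = (8311/2000) / (8311/500) = 1/4
check: Δy/Fy = (-122/125) / (-488/125) = 1/4 ✓

α = 1/4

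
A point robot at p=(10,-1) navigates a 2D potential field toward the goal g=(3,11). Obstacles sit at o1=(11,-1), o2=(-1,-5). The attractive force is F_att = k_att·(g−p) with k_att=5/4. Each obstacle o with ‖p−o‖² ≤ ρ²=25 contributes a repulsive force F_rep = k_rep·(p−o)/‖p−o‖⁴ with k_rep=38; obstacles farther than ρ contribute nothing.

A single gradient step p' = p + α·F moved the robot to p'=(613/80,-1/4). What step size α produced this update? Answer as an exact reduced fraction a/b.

F_att = 5/4·(g−p) = 5/4·(-7,12) = (-8.7500,15.0000)
o1: d²=1 ≤ ρ²=25; F_rep = 38·(-1,0)/1² = (-38.0000,0.0000)
o2: d²=137 > ρ²=25 → inactive
F = F_att + ΣF_rep = (-46.7500,15.0000)
Δp = p'−p = (-2.3375,0.7500); α = Δx/Fx = (-187/80) / (-187/4) = 1/20
check: Δy/Fy = (3/4) / (15) = 1/20 ✓

α = 1/20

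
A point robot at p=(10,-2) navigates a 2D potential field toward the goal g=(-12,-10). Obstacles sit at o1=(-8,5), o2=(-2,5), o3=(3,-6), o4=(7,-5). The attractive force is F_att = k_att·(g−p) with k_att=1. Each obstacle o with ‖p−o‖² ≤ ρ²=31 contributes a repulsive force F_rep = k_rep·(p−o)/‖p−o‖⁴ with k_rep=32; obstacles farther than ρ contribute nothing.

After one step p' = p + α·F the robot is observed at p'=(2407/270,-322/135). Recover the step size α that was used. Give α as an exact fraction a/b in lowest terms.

α = 1/20

F_att = 1·(g−p) = 1·(-22,-8) = (-22.0000,-8.0000)
o1: d²=373 > ρ²=31 → inactive
o2: d²=193 > ρ²=31 → inactive
o3: d²=65 > ρ²=31 → inactive
o4: d²=18 ≤ ρ²=31; F_rep = 32·(3,3)/18² = (0.2963,0.2963)
F = F_att + ΣF_rep = (-21.7037,-7.7037)
Δp = p'−p = (-1.0852,-0.3852); α = Δx/Fx = (-293/270) / (-586/27) = 1/20
check: Δy/Fy = (-52/135) / (-208/27) = 1/20 ✓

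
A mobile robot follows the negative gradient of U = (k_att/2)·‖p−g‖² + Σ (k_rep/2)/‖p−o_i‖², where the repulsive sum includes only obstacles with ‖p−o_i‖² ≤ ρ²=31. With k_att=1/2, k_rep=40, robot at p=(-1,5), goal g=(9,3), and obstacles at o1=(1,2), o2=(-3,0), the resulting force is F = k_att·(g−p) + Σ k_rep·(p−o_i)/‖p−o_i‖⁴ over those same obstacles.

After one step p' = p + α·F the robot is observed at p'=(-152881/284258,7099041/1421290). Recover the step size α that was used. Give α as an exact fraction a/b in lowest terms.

α = 1/10

F_att = 1/2·(g−p) = 1/2·(10,-2) = (5.0000,-1.0000)
o1: d²=13 ≤ ρ²=31; F_rep = 40·(-2,3)/13² = (-0.4734,0.7101)
o2: d²=29 ≤ ρ²=31; F_rep = 40·(2,5)/29² = (0.0951,0.2378)
F = F_att + ΣF_rep = (4.6218,-0.0521)
Δp = p'−p = (0.4622,-0.0052); α = Δx/Fx = (131377/284258) / (656885/142129) = 1/10
check: Δy/Fy = (-7409/1421290) / (-7409/142129) = 1/10 ✓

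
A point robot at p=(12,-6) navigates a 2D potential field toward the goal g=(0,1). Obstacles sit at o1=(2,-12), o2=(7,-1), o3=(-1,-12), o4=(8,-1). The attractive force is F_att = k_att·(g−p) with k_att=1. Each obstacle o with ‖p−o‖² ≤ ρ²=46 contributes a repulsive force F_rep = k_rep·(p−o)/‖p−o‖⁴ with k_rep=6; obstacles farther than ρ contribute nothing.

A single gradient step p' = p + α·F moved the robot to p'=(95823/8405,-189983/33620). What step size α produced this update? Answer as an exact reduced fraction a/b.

F_att = 1·(g−p) = 1·(-12,7) = (-12.0000,7.0000)
o1: d²=136 > ρ²=46 → inactive
o2: d²=50 > ρ²=46 → inactive
o3: d²=205 > ρ²=46 → inactive
o4: d²=41 ≤ ρ²=46; F_rep = 6·(4,-5)/41² = (0.0143,-0.0178)
F = F_att + ΣF_rep = (-11.9857,6.9822)
Δp = p'−p = (-0.5993,0.3491); α = Δx/Fx = (-5037/8405) / (-20148/1681) = 1/20
check: Δy/Fy = (11737/33620) / (11737/1681) = 1/20 ✓

α = 1/20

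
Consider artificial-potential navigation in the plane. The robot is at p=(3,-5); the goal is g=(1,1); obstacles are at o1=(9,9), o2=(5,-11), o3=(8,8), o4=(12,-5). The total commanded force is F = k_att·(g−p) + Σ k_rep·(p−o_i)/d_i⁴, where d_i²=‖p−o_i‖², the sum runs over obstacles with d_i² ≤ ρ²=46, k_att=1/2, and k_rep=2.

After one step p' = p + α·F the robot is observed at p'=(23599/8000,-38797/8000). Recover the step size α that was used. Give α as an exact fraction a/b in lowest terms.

α = 1/20

F_att = 1/2·(g−p) = 1/2·(-2,6) = (-1.0000,3.0000)
o1: d²=232 > ρ²=46 → inactive
o2: d²=40 ≤ ρ²=46; F_rep = 2·(-2,6)/40² = (-0.0025,0.0075)
o3: d²=194 > ρ²=46 → inactive
o4: d²=81 > ρ²=46 → inactive
F = F_att + ΣF_rep = (-1.0025,3.0075)
Δp = p'−p = (-0.0501,0.1504); α = Δx/Fx = (-401/8000) / (-401/400) = 1/20
check: Δy/Fy = (1203/8000) / (1203/400) = 1/20 ✓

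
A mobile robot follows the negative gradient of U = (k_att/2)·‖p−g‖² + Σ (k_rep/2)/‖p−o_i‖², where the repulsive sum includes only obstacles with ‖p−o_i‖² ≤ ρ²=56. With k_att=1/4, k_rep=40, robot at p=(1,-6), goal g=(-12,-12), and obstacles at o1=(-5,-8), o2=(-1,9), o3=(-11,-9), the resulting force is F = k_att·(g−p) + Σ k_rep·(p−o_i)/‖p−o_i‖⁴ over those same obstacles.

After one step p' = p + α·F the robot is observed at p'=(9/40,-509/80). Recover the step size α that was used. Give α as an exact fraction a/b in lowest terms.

α = 1/4

F_att = 1/4·(g−p) = 1/4·(-13,-6) = (-3.2500,-1.5000)
o1: d²=40 ≤ ρ²=56; F_rep = 40·(6,2)/40² = (0.1500,0.0500)
o2: d²=229 > ρ²=56 → inactive
o3: d²=153 > ρ²=56 → inactive
F = F_att + ΣF_rep = (-3.1000,-1.4500)
Δp = p'−p = (-0.7750,-0.3625); α = Δx/Fx = (-31/40) / (-31/10) = 1/4
check: Δy/Fy = (-29/80) / (-29/20) = 1/4 ✓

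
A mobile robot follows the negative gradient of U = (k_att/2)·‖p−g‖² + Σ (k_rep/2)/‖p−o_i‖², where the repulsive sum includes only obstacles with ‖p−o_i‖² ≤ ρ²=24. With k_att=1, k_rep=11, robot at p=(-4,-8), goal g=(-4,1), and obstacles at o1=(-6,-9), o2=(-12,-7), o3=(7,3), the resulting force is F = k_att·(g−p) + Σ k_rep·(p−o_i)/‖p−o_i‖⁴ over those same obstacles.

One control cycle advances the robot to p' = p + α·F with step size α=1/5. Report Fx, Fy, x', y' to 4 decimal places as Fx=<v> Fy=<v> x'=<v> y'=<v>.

Fx=0.8800 Fy=9.4400 x'=-3.8240 y'=-6.1120

F_att = 1·(g−p) = 1·(0,9) = (0.0000,9.0000)
o1: d²=5 ≤ ρ²=24; F_rep = 11·(2,1)/5² = (0.8800,0.4400)
o2: d²=65 > ρ²=24 → inactive
o3: d²=242 > ρ²=24 → inactive
F = F_att + ΣF_rep = (0.8800,9.4400)
p' = p + 1/5·F = (-3.8240,-6.1120)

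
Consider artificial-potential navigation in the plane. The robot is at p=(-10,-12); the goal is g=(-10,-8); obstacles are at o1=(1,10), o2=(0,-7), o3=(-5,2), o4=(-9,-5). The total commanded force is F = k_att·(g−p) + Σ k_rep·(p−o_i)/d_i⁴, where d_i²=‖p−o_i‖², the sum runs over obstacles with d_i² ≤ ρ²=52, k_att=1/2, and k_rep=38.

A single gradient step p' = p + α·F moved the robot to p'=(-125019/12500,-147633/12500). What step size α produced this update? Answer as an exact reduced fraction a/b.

F_att = 1/2·(g−p) = 1/2·(0,4) = (0.0000,2.0000)
o1: d²=605 > ρ²=52 → inactive
o2: d²=125 > ρ²=52 → inactive
o3: d²=221 > ρ²=52 → inactive
o4: d²=50 ≤ ρ²=52; F_rep = 38·(-1,-7)/50² = (-0.0152,-0.1064)
F = F_att + ΣF_rep = (-0.0152,1.8936)
Δp = p'−p = (-0.0015,0.1894); α = Δx/Fx = (-19/12500) / (-19/1250) = 1/10
check: Δy/Fy = (2367/12500) / (2367/1250) = 1/10 ✓

α = 1/10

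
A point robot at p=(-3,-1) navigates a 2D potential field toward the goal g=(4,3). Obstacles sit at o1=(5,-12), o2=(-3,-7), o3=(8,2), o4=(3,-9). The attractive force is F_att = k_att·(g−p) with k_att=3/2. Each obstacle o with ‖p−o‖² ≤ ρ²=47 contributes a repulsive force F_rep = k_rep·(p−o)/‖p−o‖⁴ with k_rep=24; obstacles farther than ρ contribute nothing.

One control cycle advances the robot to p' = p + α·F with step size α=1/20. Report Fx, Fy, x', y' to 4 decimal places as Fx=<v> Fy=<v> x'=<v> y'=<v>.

Fx=10.5000 Fy=6.1111 x'=-2.4750 y'=-0.6944

F_att = 3/2·(g−p) = 3/2·(7,4) = (10.5000,6.0000)
o1: d²=185 > ρ²=47 → inactive
o2: d²=36 ≤ ρ²=47; F_rep = 24·(0,6)/36² = (0.0000,0.1111)
o3: d²=130 > ρ²=47 → inactive
o4: d²=100 > ρ²=47 → inactive
F = F_att + ΣF_rep = (10.5000,6.1111)
p' = p + 1/20·F = (-2.4750,-0.6944)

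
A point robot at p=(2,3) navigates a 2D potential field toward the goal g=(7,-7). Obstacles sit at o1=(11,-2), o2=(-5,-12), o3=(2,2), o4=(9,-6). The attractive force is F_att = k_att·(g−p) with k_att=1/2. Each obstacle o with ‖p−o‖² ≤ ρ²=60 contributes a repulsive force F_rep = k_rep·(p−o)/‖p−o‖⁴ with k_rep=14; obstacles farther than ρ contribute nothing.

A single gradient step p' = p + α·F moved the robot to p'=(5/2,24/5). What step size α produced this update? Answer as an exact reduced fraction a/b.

α = 1/5

F_att = 1/2·(g−p) = 1/2·(5,-10) = (2.5000,-5.0000)
o1: d²=106 > ρ²=60 → inactive
o2: d²=274 > ρ²=60 → inactive
o3: d²=1 ≤ ρ²=60; F_rep = 14·(0,1)/1² = (0.0000,14.0000)
o4: d²=130 > ρ²=60 → inactive
F = F_att + ΣF_rep = (2.5000,9.0000)
Δp = p'−p = (0.5000,1.8000); α = Δx/Fx = (1/2) / (5/2) = 1/5
check: Δy/Fy = (9/5) / (9) = 1/5 ✓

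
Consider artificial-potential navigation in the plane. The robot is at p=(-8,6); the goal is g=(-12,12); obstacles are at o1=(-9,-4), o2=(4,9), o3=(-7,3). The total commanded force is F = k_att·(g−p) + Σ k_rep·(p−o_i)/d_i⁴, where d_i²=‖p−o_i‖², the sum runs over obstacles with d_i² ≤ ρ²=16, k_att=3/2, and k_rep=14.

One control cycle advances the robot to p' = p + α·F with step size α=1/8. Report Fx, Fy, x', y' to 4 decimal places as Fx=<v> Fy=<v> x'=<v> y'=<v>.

F_att = 3/2·(g−p) = 3/2·(-4,6) = (-6.0000,9.0000)
o1: d²=101 > ρ²=16 → inactive
o2: d²=153 > ρ²=16 → inactive
o3: d²=10 ≤ ρ²=16; F_rep = 14·(-1,3)/10² = (-0.1400,0.4200)
F = F_att + ΣF_rep = (-6.1400,9.4200)
p' = p + 1/8·F = (-8.7675,7.1775)

Fx=-6.1400 Fy=9.4200 x'=-8.7675 y'=7.1775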